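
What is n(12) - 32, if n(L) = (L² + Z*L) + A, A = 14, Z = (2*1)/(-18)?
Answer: 374/3 ≈ 124.67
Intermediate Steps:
Z = -⅑ (Z = 2*(-1/18) = -⅑ ≈ -0.11111)
n(L) = 14 + L² - L/9 (n(L) = (L² - L/9) + 14 = 14 + L² - L/9)
n(12) - 32 = (14 + 12² - ⅑*12) - 32 = (14 + 144 - 4/3) - 32 = 470/3 - 32 = 374/3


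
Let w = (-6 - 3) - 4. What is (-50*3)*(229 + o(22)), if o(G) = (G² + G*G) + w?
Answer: -177600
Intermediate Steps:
w = -13 (w = -9 - 4 = -13)
o(G) = -13 + 2*G² (o(G) = (G² + G*G) - 13 = (G² + G²) - 13 = 2*G² - 13 = -13 + 2*G²)
(-50*3)*(229 + o(22)) = (-50*3)*(229 + (-13 + 2*22²)) = -150*(229 + (-13 + 2*484)) = -150*(229 + (-13 + 968)) = -150*(229 + 955) = -150*1184 = -177600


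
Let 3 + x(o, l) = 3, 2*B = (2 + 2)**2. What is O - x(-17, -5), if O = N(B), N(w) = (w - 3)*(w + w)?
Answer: 80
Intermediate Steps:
B = 8 (B = (2 + 2)**2/2 = (1/2)*4**2 = (1/2)*16 = 8)
x(o, l) = 0 (x(o, l) = -3 + 3 = 0)
N(w) = 2*w*(-3 + w) (N(w) = (-3 + w)*(2*w) = 2*w*(-3 + w))
O = 80 (O = 2*8*(-3 + 8) = 2*8*5 = 80)
O - x(-17, -5) = 80 - 1*0 = 80 + 0 = 80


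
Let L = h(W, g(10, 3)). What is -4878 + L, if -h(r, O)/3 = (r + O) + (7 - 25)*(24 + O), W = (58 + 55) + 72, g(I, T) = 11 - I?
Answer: -4086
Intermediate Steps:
W = 185 (W = 113 + 72 = 185)
h(r, O) = 1296 - 3*r + 51*O (h(r, O) = -3*((r + O) + (7 - 25)*(24 + O)) = -3*((O + r) - 18*(24 + O)) = -3*((O + r) + (-432 - 18*O)) = -3*(-432 + r - 17*O) = 1296 - 3*r + 51*O)
L = 792 (L = 1296 - 3*185 + 51*(11 - 1*10) = 1296 - 555 + 51*(11 - 10) = 1296 - 555 + 51*1 = 1296 - 555 + 51 = 792)
-4878 + L = -4878 + 792 = -4086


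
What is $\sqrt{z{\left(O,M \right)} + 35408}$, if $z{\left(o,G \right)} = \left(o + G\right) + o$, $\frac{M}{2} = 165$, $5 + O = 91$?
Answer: $3 \sqrt{3990} \approx 189.5$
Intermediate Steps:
$O = 86$ ($O = -5 + 91 = 86$)
$M = 330$ ($M = 2 \cdot 165 = 330$)
$z{\left(o,G \right)} = G + 2 o$ ($z{\left(o,G \right)} = \left(G + o\right) + o = G + 2 o$)
$\sqrt{z{\left(O,M \right)} + 35408} = \sqrt{\left(330 + 2 \cdot 86\right) + 35408} = \sqrt{\left(330 + 172\right) + 35408} = \sqrt{502 + 35408} = \sqrt{35910} = 3 \sqrt{3990}$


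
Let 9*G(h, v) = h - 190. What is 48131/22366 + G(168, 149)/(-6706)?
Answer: 1452695213/674938782 ≈ 2.1523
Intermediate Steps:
G(h, v) = -190/9 + h/9 (G(h, v) = (h - 190)/9 = (-190 + h)/9 = -190/9 + h/9)
48131/22366 + G(168, 149)/(-6706) = 48131/22366 + (-190/9 + (⅑)*168)/(-6706) = 48131*(1/22366) + (-190/9 + 56/3)*(-1/6706) = 48131/22366 - 22/9*(-1/6706) = 48131/22366 + 11/30177 = 1452695213/674938782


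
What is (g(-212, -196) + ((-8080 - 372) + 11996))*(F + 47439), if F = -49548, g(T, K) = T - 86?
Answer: -6845814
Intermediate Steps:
g(T, K) = -86 + T
(g(-212, -196) + ((-8080 - 372) + 11996))*(F + 47439) = ((-86 - 212) + ((-8080 - 372) + 11996))*(-49548 + 47439) = (-298 + (-8452 + 11996))*(-2109) = (-298 + 3544)*(-2109) = 3246*(-2109) = -6845814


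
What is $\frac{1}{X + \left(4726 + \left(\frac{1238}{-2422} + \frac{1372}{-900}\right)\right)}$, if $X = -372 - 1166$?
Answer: $\frac{272475}{868095652} \approx 0.00031388$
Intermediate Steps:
$X = -1538$ ($X = -372 - 1166 = -1538$)
$\frac{1}{X + \left(4726 + \left(\frac{1238}{-2422} + \frac{1372}{-900}\right)\right)} = \frac{1}{-1538 + \left(4726 + \left(\frac{1238}{-2422} + \frac{1372}{-900}\right)\right)} = \frac{1}{-1538 + \left(4726 + \left(1238 \left(- \frac{1}{2422}\right) + 1372 \left(- \frac{1}{900}\right)\right)\right)} = \frac{1}{-1538 + \left(4726 - \frac{554648}{272475}\right)} = \frac{1}{-1538 + \frac{1287162202}{272475}} = \frac{1}{\frac{868095652}{272475}} = \frac{272475}{868095652}$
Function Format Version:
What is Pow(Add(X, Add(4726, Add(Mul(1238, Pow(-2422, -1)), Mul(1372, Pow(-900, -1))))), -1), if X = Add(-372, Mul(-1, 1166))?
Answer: Rational(272475, 868095652) ≈ 0.00031388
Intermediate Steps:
X = -1538 (X = Add(-372, -1166) = -1538)
Pow(Add(X, Add(4726, Add(Mul(1238, Pow(-2422, -1)), Mul(1372, Pow(-900, -1))))), -1) = Pow(Add(-1538, Add(4726, Add(Mul(1238, Pow(-2422, -1)), Mul(1372, Pow(-900, -1))))), -1) = Pow(Add(-1538, Add(4726, Add(Mul(1238, Rational(-1, 2422)), Mul(1372, Rational(-1, 900))))), -1) = Pow(Add(-1538, Add(4726, Add(Rational(-619, 1211), Rational(-343, 225)))), -1) = Pow(Add(-1538, Add(4726, Rational(-554648, 272475))), -1) = Pow(Add(-1538, Rational(1287162202, 272475)), -1) = Pow(Rational(868095652, 272475), -1) = Rational(272475, 868095652)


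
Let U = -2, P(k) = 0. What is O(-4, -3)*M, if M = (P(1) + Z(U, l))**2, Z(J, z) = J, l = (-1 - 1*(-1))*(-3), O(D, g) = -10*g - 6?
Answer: 96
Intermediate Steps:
O(D, g) = -6 - 10*g
l = 0 (l = (-1 + 1)*(-3) = 0*(-3) = 0)
M = 4 (M = (0 - 2)**2 = (-2)**2 = 4)
O(-4, -3)*M = (-6 - 10*(-3))*4 = (-6 + 30)*4 = 24*4 = 96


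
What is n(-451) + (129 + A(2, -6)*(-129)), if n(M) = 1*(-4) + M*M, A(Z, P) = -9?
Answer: 204687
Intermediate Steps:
n(M) = -4 + M**2
n(-451) + (129 + A(2, -6)*(-129)) = (-4 + (-451)**2) + (129 - 9*(-129)) = (-4 + 203401) + (129 + 1161) = 203397 + 1290 = 204687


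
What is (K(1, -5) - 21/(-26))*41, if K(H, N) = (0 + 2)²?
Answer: 5125/26 ≈ 197.12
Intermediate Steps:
K(H, N) = 4 (K(H, N) = 2² = 4)
(K(1, -5) - 21/(-26))*41 = (4 - 21/(-26))*41 = (4 - 21*(-1/26))*41 = (4 + 21/26)*41 = (125/26)*41 = 5125/26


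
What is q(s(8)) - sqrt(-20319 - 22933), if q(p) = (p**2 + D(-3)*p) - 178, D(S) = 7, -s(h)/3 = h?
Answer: 230 - 2*I*sqrt(10813) ≈ 230.0 - 207.97*I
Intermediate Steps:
s(h) = -3*h
q(p) = -178 + p**2 + 7*p (q(p) = (p**2 + 7*p) - 178 = -178 + p**2 + 7*p)
q(s(8)) - sqrt(-20319 - 22933) = (-178 + (-3*8)**2 + 7*(-3*8)) - sqrt(-20319 - 22933) = (-178 + (-24)**2 + 7*(-24)) - sqrt(-43252) = (-178 + 576 - 168) - 2*I*sqrt(10813) = 230 - 2*I*sqrt(10813)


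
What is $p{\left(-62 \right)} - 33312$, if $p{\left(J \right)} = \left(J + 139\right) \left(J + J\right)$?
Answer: $-42860$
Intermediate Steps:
$p{\left(J \right)} = 2 J \left(139 + J\right)$ ($p{\left(J \right)} = \left(139 + J\right) 2 J = 2 J \left(139 + J\right)$)
$p{\left(-62 \right)} - 33312 = 2 \left(-62\right) \left(139 - 62\right) - 33312 = 2 \left(-62\right) 77 - 33312 = -9548 - 33312 = -42860$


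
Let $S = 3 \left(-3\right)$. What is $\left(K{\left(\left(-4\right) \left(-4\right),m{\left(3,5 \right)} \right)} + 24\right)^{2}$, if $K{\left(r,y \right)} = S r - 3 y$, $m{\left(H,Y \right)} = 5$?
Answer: $18225$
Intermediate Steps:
$S = -9$
$K{\left(r,y \right)} = - 9 r - 3 y$
$\left(K{\left(\left(-4\right) \left(-4\right),m{\left(3,5 \right)} \right)} + 24\right)^{2} = \left(\left(- 9 \left(\left(-4\right) \left(-4\right)\right) - 15\right) + 24\right)^{2} = \left(\left(\left(-9\right) 16 - 15\right) + 24\right)^{2} = \left(\left(-144 - 15\right) + 24\right)^{2} = \left(-159 + 24\right)^{2} = \left(-135\right)^{2} = 18225$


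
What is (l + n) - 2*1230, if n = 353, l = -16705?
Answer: -18812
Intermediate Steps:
(l + n) - 2*1230 = (-16705 + 353) - 2*1230 = -16352 - 2460 = -18812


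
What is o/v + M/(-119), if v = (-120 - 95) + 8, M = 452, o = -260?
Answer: -62624/24633 ≈ -2.5423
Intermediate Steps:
v = -207 (v = -215 + 8 = -207)
o/v + M/(-119) = -260/(-207) + 452/(-119) = -260*(-1/207) + 452*(-1/119) = 260/207 - 452/119 = -62624/24633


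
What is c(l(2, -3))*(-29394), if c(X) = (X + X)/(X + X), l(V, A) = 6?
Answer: -29394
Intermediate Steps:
c(X) = 1 (c(X) = (2*X)/((2*X)) = (2*X)*(1/(2*X)) = 1)
c(l(2, -3))*(-29394) = 1*(-29394) = -29394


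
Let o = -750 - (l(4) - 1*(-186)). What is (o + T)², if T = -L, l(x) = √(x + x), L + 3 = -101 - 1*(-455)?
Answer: 1656377 + 5148*√2 ≈ 1.6637e+6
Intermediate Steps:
L = 351 (L = -3 + (-101 - 1*(-455)) = -3 + (-101 + 455) = -3 + 354 = 351)
l(x) = √2*√x (l(x) = √(2*x) = √2*√x)
T = -351 (T = -1*351 = -351)
o = -936 - 2*√2 (o = -750 - (√2*√4 - 1*(-186)) = -750 - (√2*2 + 186) = -750 - (2*√2 + 186) = -750 - (186 + 2*√2) = -750 + (-186 - 2*√2) = -936 - 2*√2 ≈ -938.83)
(o + T)² = ((-936 - 2*√2) - 351)² = (-1287 - 2*√2)²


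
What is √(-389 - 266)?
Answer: I*√655 ≈ 25.593*I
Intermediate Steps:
√(-389 - 266) = √(-655) = I*√655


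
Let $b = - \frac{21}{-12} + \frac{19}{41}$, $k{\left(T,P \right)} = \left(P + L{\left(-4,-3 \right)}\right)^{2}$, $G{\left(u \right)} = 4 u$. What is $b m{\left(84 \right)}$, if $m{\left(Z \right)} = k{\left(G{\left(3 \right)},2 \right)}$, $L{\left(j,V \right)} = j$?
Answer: $\frac{363}{41} \approx 8.8537$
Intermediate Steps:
$k{\left(T,P \right)} = \left(-4 + P\right)^{2}$ ($k{\left(T,P \right)} = \left(P - 4\right)^{2} = \left(-4 + P\right)^{2}$)
$m{\left(Z \right)} = 4$ ($m{\left(Z \right)} = \left(-4 + 2\right)^{2} = \left(-2\right)^{2} = 4$)
$b = \frac{363}{164}$ ($b = \left(-21\right) \left(- \frac{1}{12}\right) + 19 \cdot \frac{1}{41} = \frac{7}{4} + \frac{19}{41} = \frac{363}{164} \approx 2.2134$)
$b m{\left(84 \right)} = \frac{363}{164} \cdot 4 = \frac{363}{41}$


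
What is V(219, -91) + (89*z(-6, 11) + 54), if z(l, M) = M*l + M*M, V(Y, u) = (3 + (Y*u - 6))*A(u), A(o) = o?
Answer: 1818761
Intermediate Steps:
V(Y, u) = u*(-3 + Y*u) (V(Y, u) = (3 + (Y*u - 6))*u = (3 + (-6 + Y*u))*u = (-3 + Y*u)*u = u*(-3 + Y*u))
z(l, M) = M² + M*l (z(l, M) = M*l + M² = M² + M*l)
V(219, -91) + (89*z(-6, 11) + 54) = -91*(-3 + 219*(-91)) + (89*(11*(11 - 6)) + 54) = -91*(-3 - 19929) + (89*(11*5) + 54) = -91*(-19932) + (89*55 + 54) = 1813812 + (4895 + 54) = 1813812 + 4949 = 1818761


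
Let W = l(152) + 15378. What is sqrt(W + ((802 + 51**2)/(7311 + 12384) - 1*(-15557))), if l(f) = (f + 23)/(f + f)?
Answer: sqrt(69310619790965085)/1496820 ≈ 175.89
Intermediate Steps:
l(f) = (23 + f)/(2*f) (l(f) = (23 + f)/((2*f)) = (23 + f)*(1/(2*f)) = (23 + f)/(2*f))
W = 4675087/304 (W = (1/2)*(23 + 152)/152 + 15378 = (1/2)*(1/152)*175 + 15378 = 175/304 + 15378 = 4675087/304 ≈ 15379.)
sqrt(W + ((802 + 51**2)/(7311 + 12384) - 1*(-15557))) = sqrt(4675087/304 + ((802 + 51**2)/(7311 + 12384) - 1*(-15557))) = sqrt(4675087/304 + ((802 + 2601)/19695 + 15557)) = sqrt(4675087/304 + (3403*(1/19695) + 15557)) = sqrt(4675087/304 + (3403/19695 + 15557)) = sqrt(4675087/304 + 306398518/19695) = sqrt(185220987937/5987280) = sqrt(69310619790965085)/1496820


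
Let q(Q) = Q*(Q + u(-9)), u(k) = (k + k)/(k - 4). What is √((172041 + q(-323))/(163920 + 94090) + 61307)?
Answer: 3*√19159091957090605/1677065 ≈ 247.60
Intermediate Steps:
u(k) = 2*k/(-4 + k) (u(k) = (2*k)/(-4 + k) = 2*k/(-4 + k))
q(Q) = Q*(18/13 + Q) (q(Q) = Q*(Q + 2*(-9)/(-4 - 9)) = Q*(Q + 2*(-9)/(-13)) = Q*(Q + 2*(-9)*(-1/13)) = Q*(Q + 18/13) = Q*(18/13 + Q))
√((172041 + q(-323))/(163920 + 94090) + 61307) = √((172041 + (1/13)*(-323)*(18 + 13*(-323)))/(163920 + 94090) + 61307) = √((172041 + (1/13)*(-323)*(18 - 4199))/258010 + 61307) = √((172041 + (1/13)*(-323)*(-4181))*(1/258010) + 61307) = √((172041 + 1350463/13)*(1/258010) + 61307) = √((3586996/13)*(1/258010) + 61307) = √(1793498/1677065 + 61307) = √(102817617453/1677065) = 3*√19159091957090605/1677065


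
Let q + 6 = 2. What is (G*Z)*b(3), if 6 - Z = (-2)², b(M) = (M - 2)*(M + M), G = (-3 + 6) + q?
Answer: -12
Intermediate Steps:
q = -4 (q = -6 + 2 = -4)
G = -1 (G = (-3 + 6) - 4 = 3 - 4 = -1)
b(M) = 2*M*(-2 + M) (b(M) = (-2 + M)*(2*M) = 2*M*(-2 + M))
Z = 2 (Z = 6 - 1*(-2)² = 6 - 1*4 = 6 - 4 = 2)
(G*Z)*b(3) = (-1*2)*(2*3*(-2 + 3)) = -4*3 = -2*6 = -12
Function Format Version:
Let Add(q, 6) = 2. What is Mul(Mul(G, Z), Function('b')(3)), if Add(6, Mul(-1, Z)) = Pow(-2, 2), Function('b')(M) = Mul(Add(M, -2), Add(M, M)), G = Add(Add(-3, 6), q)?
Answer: -12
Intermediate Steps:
q = -4 (q = Add(-6, 2) = -4)
G = -1 (G = Add(Add(-3, 6), -4) = Add(3, -4) = -1)
Function('b')(M) = Mul(2, M, Add(-2, M)) (Function('b')(M) = Mul(Add(-2, M), Mul(2, M)) = Mul(2, M, Add(-2, M)))
Z = 2 (Z = Add(6, Mul(-1, Pow(-2, 2))) = Add(6, Mul(-1, 4)) = Add(6, -4) = 2)
Mul(Mul(G, Z), Function('b')(3)) = Mul(Mul(-1, 2), Mul(2, 3, Add(-2, 3))) = Mul(-2, Mul(2, 3, 1)) = Mul(-2, 6) = -12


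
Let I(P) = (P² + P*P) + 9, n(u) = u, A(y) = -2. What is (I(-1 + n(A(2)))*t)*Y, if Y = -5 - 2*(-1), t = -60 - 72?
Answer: 10692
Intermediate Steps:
I(P) = 9 + 2*P² (I(P) = (P² + P²) + 9 = 2*P² + 9 = 9 + 2*P²)
t = -132
Y = -3 (Y = -5 + 2 = -3)
(I(-1 + n(A(2)))*t)*Y = ((9 + 2*(-1 - 2)²)*(-132))*(-3) = ((9 + 2*(-3)²)*(-132))*(-3) = ((9 + 2*9)*(-132))*(-3) = ((9 + 18)*(-132))*(-3) = (27*(-132))*(-3) = -3564*(-3) = 10692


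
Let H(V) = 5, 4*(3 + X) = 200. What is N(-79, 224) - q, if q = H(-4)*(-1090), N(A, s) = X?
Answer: 5497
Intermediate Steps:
X = 47 (X = -3 + (¼)*200 = -3 + 50 = 47)
N(A, s) = 47
q = -5450 (q = 5*(-1090) = -5450)
N(-79, 224) - q = 47 - 1*(-5450) = 47 + 5450 = 5497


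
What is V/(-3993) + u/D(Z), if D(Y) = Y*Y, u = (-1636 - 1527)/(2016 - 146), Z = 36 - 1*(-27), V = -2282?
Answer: 512861897/898065630 ≈ 0.57107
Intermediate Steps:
Z = 63 (Z = 36 + 27 = 63)
u = -3163/1870 ≈ -1.6914
D(Y) = Y**2
V/(-3993) + u/D(Z) = -2282/(-3993) - 3163/(1870*(63**2)) = -2282*(-1/3993) - 3163/1870/3969 = 2282/3993 - 3163/1870*1/3969 = 2282/3993 - 3163/7422030 = 512861897/898065630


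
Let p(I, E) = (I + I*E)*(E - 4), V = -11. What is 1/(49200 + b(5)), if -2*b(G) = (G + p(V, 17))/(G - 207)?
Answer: 404/19874231 ≈ 2.0328e-5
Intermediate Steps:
p(I, E) = (-4 + E)*(I + E*I) (p(I, E) = (I + E*I)*(-4 + E) = (-4 + E)*(I + E*I))
b(G) = -(-2574 + G)/(2*(-207 + G)) (b(G) = -(G - 11*(-4 + 17² - 3*17))/(2*(G - 207)) = -(G - 11*(-4 + 289 - 51))/(2*(-207 + G)) = -(G - 11*234)/(2*(-207 + G)) = -(G - 2574)/(2*(-207 + G)) = -(-2574 + G)/(2*(-207 + G)))
1/(49200 + b(5)) = 1/(49200 + (2574 - 1*5)/(2*(-207 + 5))) = 1/(49200 + (½)*(2574 - 5)/(-202)) = 1/(49200 + (½)*(-1/202)*2569) = 1/(49200 - 2569/404) = 1/(19874231/404) = 404/19874231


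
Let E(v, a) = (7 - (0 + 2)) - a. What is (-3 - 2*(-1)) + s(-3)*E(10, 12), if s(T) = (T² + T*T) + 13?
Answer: -218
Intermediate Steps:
s(T) = 13 + 2*T² (s(T) = (T² + T²) + 13 = 2*T² + 13 = 13 + 2*T²)
E(v, a) = 5 - a (E(v, a) = (7 - 1*2) - a = (7 - 2) - a = 5 - a)
(-3 - 2*(-1)) + s(-3)*E(10, 12) = (-3 - 2*(-1)) + (13 + 2*(-3)²)*(5 - 1*12) = (-3 + 2) + (13 + 2*9)*(5 - 12) = -1 + (13 + 18)*(-7) = -1 + 31*(-7) = -1 - 217 = -218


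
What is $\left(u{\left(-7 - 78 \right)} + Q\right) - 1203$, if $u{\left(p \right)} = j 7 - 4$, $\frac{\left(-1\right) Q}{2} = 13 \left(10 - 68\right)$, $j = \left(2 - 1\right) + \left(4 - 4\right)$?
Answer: $308$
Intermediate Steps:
$j = 1$ ($j = 1 + 0 = 1$)
$Q = 1508$ ($Q = - 2 \cdot 13 \left(10 - 68\right) = - 2 \cdot 13 \left(-58\right) = \left(-2\right) \left(-754\right) = 1508$)
$u{\left(p \right)} = 3$ ($u{\left(p \right)} = 1 \cdot 7 - 4 = 7 - 4 = 3$)
$\left(u{\left(-7 - 78 \right)} + Q\right) - 1203 = \left(3 + 1508\right) - 1203 = 1511 - 1203 = 308$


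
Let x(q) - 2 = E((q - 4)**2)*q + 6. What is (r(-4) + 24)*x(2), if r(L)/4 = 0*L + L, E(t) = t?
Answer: 128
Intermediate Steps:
x(q) = 8 + q*(-4 + q)**2 (x(q) = 2 + ((q - 4)**2*q + 6) = 2 + ((-4 + q)**2*q + 6) = 2 + (q*(-4 + q)**2 + 6) = 2 + (6 + q*(-4 + q)**2) = 8 + q*(-4 + q)**2)
r(L) = 4*L (r(L) = 4*(0*L + L) = 4*(0 + L) = 4*L)
(r(-4) + 24)*x(2) = (4*(-4) + 24)*(8 + 2*(-4 + 2)**2) = (-16 + 24)*(8 + 2*(-2)**2) = 8*(8 + 2*4) = 8*(8 + 8) = 8*16 = 128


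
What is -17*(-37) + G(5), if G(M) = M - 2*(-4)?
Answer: 642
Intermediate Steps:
G(M) = 8 + M (G(M) = M + 8 = 8 + M)
-17*(-37) + G(5) = -17*(-37) + (8 + 5) = 629 + 13 = 642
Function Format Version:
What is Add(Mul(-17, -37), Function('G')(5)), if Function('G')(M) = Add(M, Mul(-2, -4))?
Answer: 642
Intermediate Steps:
Function('G')(M) = Add(8, M) (Function('G')(M) = Add(M, 8) = Add(8, M))
Add(Mul(-17, -37), Function('G')(5)) = Add(Mul(-17, -37), Add(8, 5)) = Add(629, 13) = 642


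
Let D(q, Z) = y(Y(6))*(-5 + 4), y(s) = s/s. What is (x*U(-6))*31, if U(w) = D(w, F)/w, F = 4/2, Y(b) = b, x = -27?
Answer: -279/2 ≈ -139.50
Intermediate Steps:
y(s) = 1
F = 2 (F = 4*(½) = 2)
D(q, Z) = -1 (D(q, Z) = 1*(-5 + 4) = 1*(-1) = -1)
U(w) = -1/w
(x*U(-6))*31 = -(-27)/(-6)*31 = -(-27)*(-1)/6*31 = -27*⅙*31 = -9/2*31 = -279/2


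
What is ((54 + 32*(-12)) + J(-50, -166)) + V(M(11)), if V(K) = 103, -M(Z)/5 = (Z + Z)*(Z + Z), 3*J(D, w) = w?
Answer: -847/3 ≈ -282.33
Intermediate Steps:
J(D, w) = w/3
M(Z) = -20*Z² (M(Z) = -5*(Z + Z)*(Z + Z) = -5*2*Z*2*Z = -20*Z²)
((54 + 32*(-12)) + J(-50, -166)) + V(M(11)) = ((54 + 32*(-12)) + (⅓)*(-166)) + 103 = ((54 - 384) - 166/3) + 103 = (-330 - 166/3) + 103 = -1156/3 + 103 = -847/3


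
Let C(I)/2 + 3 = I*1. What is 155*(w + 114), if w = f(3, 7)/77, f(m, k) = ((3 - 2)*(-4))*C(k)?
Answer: 1355630/77 ≈ 17606.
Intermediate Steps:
C(I) = -6 + 2*I (C(I) = -6 + 2*(I*1) = -6 + 2*I)
f(m, k) = 24 - 8*k (f(m, k) = ((3 - 2)*(-4))*(-6 + 2*k) = (1*(-4))*(-6 + 2*k) = -4*(-6 + 2*k) = 24 - 8*k)
w = -32/77 (w = (24 - 8*7)/77 = (24 - 56)*(1/77) = -32*1/77 = -32/77 ≈ -0.41558)
155*(w + 114) = 155*(-32/77 + 114) = 155*(8746/77) = 1355630/77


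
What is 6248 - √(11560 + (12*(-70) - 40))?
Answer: 6248 - 2*√2670 ≈ 6144.7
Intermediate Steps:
6248 - √(11560 + (12*(-70) - 40)) = 6248 - √(11560 + (-840 - 40)) = 6248 - √(11560 - 880) = 6248 - √10680 = 6248 - 2*√2670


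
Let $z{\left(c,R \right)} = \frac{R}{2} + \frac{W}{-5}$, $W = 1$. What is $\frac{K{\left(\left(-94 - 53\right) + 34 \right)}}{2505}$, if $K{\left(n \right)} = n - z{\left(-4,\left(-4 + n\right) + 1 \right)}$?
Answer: $- \frac{274}{12525} \approx -0.021876$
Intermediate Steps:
$z{\left(c,R \right)} = - \frac{1}{5} + \frac{R}{2}$ ($z{\left(c,R \right)} = \frac{R}{2} + 1 \frac{1}{-5} = R \frac{1}{2} + 1 \left(- \frac{1}{5}\right) = \frac{R}{2} - \frac{1}{5} = - \frac{1}{5} + \frac{R}{2}$)
$K{\left(n \right)} = \frac{17}{10} + \frac{n}{2}$ ($K{\left(n \right)} = n - \left(- \frac{1}{5} + \frac{\left(-4 + n\right) + 1}{2}\right) = n - \left(- \frac{1}{5} + \frac{-3 + n}{2}\right) = n - \left(- \frac{1}{5} + \left(- \frac{3}{2} + \frac{n}{2}\right)\right) = n - \left(- \frac{17}{10} + \frac{n}{2}\right) = \frac{17}{10} + \frac{n}{2}$)
$\frac{K{\left(\left(-94 - 53\right) + 34 \right)}}{2505} = \frac{\frac{17}{10} + \frac{\left(-94 - 53\right) + 34}{2}}{2505} = \left(\frac{17}{10} + \frac{-147 + 34}{2}\right) \frac{1}{2505} = \left(\frac{17}{10} + \frac{1}{2} \left(-113\right)\right) \frac{1}{2505} = \left(\frac{17}{10} - \frac{113}{2}\right) \frac{1}{2505} = \left(- \frac{274}{5}\right) \frac{1}{2505} = - \frac{274}{12525}$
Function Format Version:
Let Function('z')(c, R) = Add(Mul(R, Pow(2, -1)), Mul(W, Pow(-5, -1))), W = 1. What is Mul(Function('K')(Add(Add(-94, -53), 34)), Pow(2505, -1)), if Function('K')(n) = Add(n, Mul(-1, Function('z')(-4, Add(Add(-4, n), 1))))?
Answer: Rational(-274, 12525) ≈ -0.021876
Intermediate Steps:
Function('z')(c, R) = Add(Rational(-1, 5), Mul(Rational(1, 2), R)) (Function('z')(c, R) = Add(Mul(R, Pow(2, -1)), Mul(1, Pow(-5, -1))) = Add(Mul(R, Rational(1, 2)), Mul(1, Rational(-1, 5))) = Add(Mul(Rational(1, 2), R), Rational(-1, 5)) = Add(Rational(-1, 5), Mul(Rational(1, 2), R)))
Function('K')(n) = Add(Rational(17, 10), Mul(Rational(1, 2), n)) (Function('K')(n) = Add(n, Mul(-1, Add(Rational(-1, 5), Mul(Rational(1, 2), Add(Add(-4, n), 1))))) = Add(n, Mul(-1, Add(Rational(-1, 5), Mul(Rational(1, 2), Add(-3, n))))) = Add(n, Mul(-1, Add(Rational(-1, 5), Add(Rational(-3, 2), Mul(Rational(1, 2), n))))) = Add(n, Mul(-1, Add(Rational(-17, 10), Mul(Rational(1, 2), n)))) = Add(n, Add(Rational(17, 10), Mul(Rational(-1, 2), n))) = Add(Rational(17, 10), Mul(Rational(1, 2), n)))
Mul(Function('K')(Add(Add(-94, -53), 34)), Pow(2505, -1)) = Mul(Add(Rational(17, 10), Mul(Rational(1, 2), Add(Add(-94, -53), 34))), Pow(2505, -1)) = Mul(Add(Rational(17, 10), Mul(Rational(1, 2), Add(-147, 34))), Rational(1, 2505)) = Mul(Add(Rational(17, 10), Mul(Rational(1, 2), -113)), Rational(1, 2505)) = Mul(Add(Rational(17, 10), Rational(-113, 2)), Rational(1, 2505)) = Mul(Rational(-274, 5), Rational(1, 2505)) = Rational(-274, 12525)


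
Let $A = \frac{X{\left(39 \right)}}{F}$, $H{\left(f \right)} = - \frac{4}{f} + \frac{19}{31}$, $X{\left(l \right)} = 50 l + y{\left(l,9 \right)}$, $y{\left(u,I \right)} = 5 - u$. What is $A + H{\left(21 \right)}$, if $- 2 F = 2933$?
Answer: $- \frac{241151}{272769} \approx -0.88408$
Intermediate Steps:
$F = - \frac{2933}{2}$ ($F = \left(- \frac{1}{2}\right) 2933 = - \frac{2933}{2} \approx -1466.5$)
$X{\left(l \right)} = 5 + 49 l$ ($X{\left(l \right)} = 50 l - \left(-5 + l\right) = 5 + 49 l$)
$H{\left(f \right)} = \frac{19}{31} - \frac{4}{f}$ ($H{\left(f \right)} = - \frac{4}{f} + 19 \cdot \frac{1}{31} = - \frac{4}{f} + \frac{19}{31} = \frac{19}{31} - \frac{4}{f}$)
$A = - \frac{3832}{2933}$ ($A = \frac{5 + 49 \cdot 39}{- \frac{2933}{2}} = \left(5 + 1911\right) \left(- \frac{2}{2933}\right) = 1916 \left(- \frac{2}{2933}\right) = - \frac{3832}{2933} \approx -1.3065$)
$A + H{\left(21 \right)} = - \frac{3832}{2933} + \left(\frac{19}{31} - \frac{4}{21}\right) = - \frac{3832}{2933} + \frac{275}{651} = - \frac{241151}{272769}$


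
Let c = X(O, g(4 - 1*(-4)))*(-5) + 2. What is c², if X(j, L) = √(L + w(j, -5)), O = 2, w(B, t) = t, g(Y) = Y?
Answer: 79 - 20*√3 ≈ 44.359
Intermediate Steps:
X(j, L) = √(-5 + L) (X(j, L) = √(L - 5) = √(-5 + L))
c = 2 - 5*√3 (c = √(-5 + (4 - 1*(-4)))*(-5) + 2 = √(-5 + (4 + 4))*(-5) + 2 = √(-5 + 8)*(-5) + 2 = √3*(-5) + 2 = -5*√3 + 2 = 2 - 5*√3 ≈ -6.6603)
c² = (2 - 5*√3)²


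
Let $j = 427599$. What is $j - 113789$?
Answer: $313810$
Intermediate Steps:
$j - 113789 = 427599 - 113789 = 313810$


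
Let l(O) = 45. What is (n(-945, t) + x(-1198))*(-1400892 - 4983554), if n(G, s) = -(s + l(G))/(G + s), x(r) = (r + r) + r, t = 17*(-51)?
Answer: 3465237872075/151 ≈ 2.2949e+10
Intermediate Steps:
t = -867
x(r) = 3*r (x(r) = 2*r + r = 3*r)
n(G, s) = -(45 + s)/(G + s) (n(G, s) = -(s + 45)/(G + s) = -(45 + s)/(G + s))
(n(-945, t) + x(-1198))*(-1400892 - 4983554) = ((-45 - 1*(-867))/(-945 - 867) + 3*(-1198))*(-1400892 - 4983554) = ((-45 + 867)/(-1812) - 3594)*(-6384446) = (-1/1812*822 - 3594)*(-6384446) = (-137/302 - 3594)*(-6384446) = -1085525/302*(-6384446) = 3465237872075/151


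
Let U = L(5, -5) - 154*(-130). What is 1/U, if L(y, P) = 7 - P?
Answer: 1/20032 ≈ 4.9920e-5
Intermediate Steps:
U = 20032 (U = (7 - 1*(-5)) - 154*(-130) = (7 + 5) + 20020 = 12 + 20020 = 20032)
1/U = 1/20032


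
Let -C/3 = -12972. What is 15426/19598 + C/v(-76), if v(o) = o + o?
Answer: -95041377/372362 ≈ -255.24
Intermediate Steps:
C = 38916 (C = -3*(-12972) = 38916)
v(o) = 2*o
15426/19598 + C/v(-76) = 15426/19598 + 38916/((2*(-76))) = 15426*(1/19598) + 38916/(-152) = 7713/9799 + 38916*(-1/152) = 7713/9799 - 9729/38 = -95041377/372362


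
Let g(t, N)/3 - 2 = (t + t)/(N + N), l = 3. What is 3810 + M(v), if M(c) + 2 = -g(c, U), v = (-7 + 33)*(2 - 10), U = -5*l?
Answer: 18802/5 ≈ 3760.4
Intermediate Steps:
U = -15 (U = -5*3 = -15)
g(t, N) = 6 + 3*t/N (g(t, N) = 6 + 3*((t + t)/(N + N)) = 6 + 3*((2*t)/((2*N))) = 6 + 3*((2*t)*(1/(2*N))) = 6 + 3*(t/N) = 6 + 3*t/N)
v = -208 (v = 26*(-8) = -208)
M(c) = -8 + c/5 (M(c) = -2 - (6 + 3*c/(-15)) = -2 - (6 + 3*c*(-1/15)) = -2 - (6 - c/5) = -2 + (-6 + c/5) = -8 + c/5)
3810 + M(v) = 3810 + (-8 + (1/5)*(-208)) = 3810 + (-8 - 208/5) = 3810 - 248/5 = 18802/5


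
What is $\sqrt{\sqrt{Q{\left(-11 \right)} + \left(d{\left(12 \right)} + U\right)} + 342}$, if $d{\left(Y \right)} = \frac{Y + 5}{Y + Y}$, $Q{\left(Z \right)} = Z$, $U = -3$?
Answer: $\frac{\sqrt{12312 + 3 i \sqrt{1914}}}{6} \approx 18.493 + 0.098569 i$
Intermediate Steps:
$d{\left(Y \right)} = \frac{5 + Y}{2 Y}$
$\sqrt{\sqrt{Q{\left(-11 \right)} + \left(d{\left(12 \right)} + U\right)} + 342} = \sqrt{\sqrt{-11 - \left(3 - \frac{5 + 12}{2 \cdot 12}\right)} + 342} = \sqrt{\sqrt{-11 - \left(3 - \frac{17}{24}\right)} + 342} = \sqrt{\sqrt{-11 + \left(\frac{17}{24} - 3\right)} + 342} = \sqrt{\sqrt{-11 - \frac{55}{24}} + 342} = \sqrt{\sqrt{- \frac{319}{24}} + 342} = \sqrt{\frac{i \sqrt{1914}}{12} + 342} = \sqrt{342 + \frac{i \sqrt{1914}}{12}}$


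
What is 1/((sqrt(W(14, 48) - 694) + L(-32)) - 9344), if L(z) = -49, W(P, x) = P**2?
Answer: -3131/29409649 - I*sqrt(498)/88228947 ≈ -0.00010646 - 2.5293e-7*I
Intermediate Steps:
1/((sqrt(W(14, 48) - 694) + L(-32)) - 9344) = 1/((sqrt(14**2 - 694) - 49) - 9344) = 1/((sqrt(196 - 694) - 49) - 9344) = 1/((sqrt(-498) - 49) - 9344) = 1/((I*sqrt(498) - 49) - 9344) = 1/((-49 + I*sqrt(498)) - 9344) = 1/(-9393 + I*sqrt(498))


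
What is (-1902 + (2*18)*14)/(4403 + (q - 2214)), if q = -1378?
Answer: -1398/811 ≈ -1.7238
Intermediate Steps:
(-1902 + (2*18)*14)/(4403 + (q - 2214)) = (-1902 + (2*18)*14)/(4403 + (-1378 - 2214)) = (-1902 + 36*14)/(4403 - 3592) = (-1902 + 504)/811 = -1398*1/811 = -1398/811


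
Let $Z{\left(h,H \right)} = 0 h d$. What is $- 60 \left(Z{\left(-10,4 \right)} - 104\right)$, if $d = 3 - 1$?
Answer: $6240$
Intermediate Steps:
$d = 2$
$Z{\left(h,H \right)} = 0$ ($Z{\left(h,H \right)} = 0 h 2 = 0 \cdot 2 = 0$)
$- 60 \left(Z{\left(-10,4 \right)} - 104\right) = - 60 \left(0 - 104\right) = \left(-60\right) \left(-104\right) = 6240$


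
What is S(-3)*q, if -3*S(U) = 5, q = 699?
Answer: -1165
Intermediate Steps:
S(U) = -5/3 (S(U) = -1/3*5 = -5/3)
S(-3)*q = -5/3*699 = -1165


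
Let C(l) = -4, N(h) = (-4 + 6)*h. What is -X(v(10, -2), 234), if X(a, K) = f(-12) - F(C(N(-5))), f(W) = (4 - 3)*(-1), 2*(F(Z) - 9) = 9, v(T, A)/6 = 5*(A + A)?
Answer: 29/2 ≈ 14.500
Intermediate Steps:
N(h) = 2*h
v(T, A) = 60*A (v(T, A) = 6*(5*(A + A)) = 6*(5*(2*A)) = 6*(10*A) = 60*A)
F(Z) = 27/2 (F(Z) = 9 + (½)*9 = 9 + 9/2 = 27/2)
f(W) = -1 (f(W) = 1*(-1) = -1)
X(a, K) = -29/2 (X(a, K) = -1 - 1*27/2 = -1 - 27/2 = -29/2)
-X(v(10, -2), 234) = -1*(-29/2) = 29/2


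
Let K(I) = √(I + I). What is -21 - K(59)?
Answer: -21 - √118 ≈ -31.863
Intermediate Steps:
K(I) = √2*√I (K(I) = √(2*I) = √2*√I)
-21 - K(59) = -21 - √2*√59 = -21 - √118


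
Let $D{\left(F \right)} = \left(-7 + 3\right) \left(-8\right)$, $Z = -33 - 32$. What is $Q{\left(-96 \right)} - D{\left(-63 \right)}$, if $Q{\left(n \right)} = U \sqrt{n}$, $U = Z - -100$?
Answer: $-32 + 140 i \sqrt{6} \approx -32.0 + 342.93 i$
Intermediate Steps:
$Z = -65$ ($Z = -33 - 32 = -65$)
$D{\left(F \right)} = 32$ ($D{\left(F \right)} = \left(-4\right) \left(-8\right) = 32$)
$U = 35$ ($U = -65 - -100 = -65 + 100 = 35$)
$Q{\left(n \right)} = 35 \sqrt{n}$
$Q{\left(-96 \right)} - D{\left(-63 \right)} = 35 \sqrt{-96} - 32 = 35 \cdot 4 i \sqrt{6} - 32 = 140 i \sqrt{6} - 32 = -32 + 140 i \sqrt{6}$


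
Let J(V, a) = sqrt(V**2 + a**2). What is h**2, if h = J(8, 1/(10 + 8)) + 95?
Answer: (1710 + sqrt(20737))**2/324 ≈ 10609.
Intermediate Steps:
h = 95 + sqrt(20737)/18 (h = sqrt(8**2 + (1/(10 + 8))**2) + 95 = sqrt(64 + (1/18)**2) + 95 = sqrt(64 + 1/324) + 95 = sqrt(20737/324) + 95 = sqrt(20737)/18 + 95 = 95 + sqrt(20737)/18 ≈ 103.00)
h**2 = (95 + sqrt(20737)/18)**2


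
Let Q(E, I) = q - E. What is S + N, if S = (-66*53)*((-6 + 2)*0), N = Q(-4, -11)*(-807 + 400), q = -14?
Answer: 4070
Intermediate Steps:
Q(E, I) = -14 - E
N = 4070 (N = (-14 - 1*(-4))*(-807 + 400) = (-14 + 4)*(-407) = -10*(-407) = 4070)
S = 0 (S = -(-13992)*0 = -3498*0 = 0)
S + N = 0 + 4070 = 4070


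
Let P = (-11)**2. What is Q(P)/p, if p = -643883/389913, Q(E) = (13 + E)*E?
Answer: -6322049382/643883 ≈ -9818.6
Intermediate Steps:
P = 121
Q(E) = E*(13 + E)
p = -643883/389913 (p = -643883*1/389913 = -643883/389913 ≈ -1.6514)
Q(P)/p = (121*(13 + 121))/(-643883/389913) = (121*134)*(-389913/643883) = 16214*(-389913/643883) = -6322049382/643883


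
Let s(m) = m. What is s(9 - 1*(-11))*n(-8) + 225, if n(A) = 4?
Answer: 305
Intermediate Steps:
s(9 - 1*(-11))*n(-8) + 225 = (9 - 1*(-11))*4 + 225 = (9 + 11)*4 + 225 = 20*4 + 225 = 80 + 225 = 305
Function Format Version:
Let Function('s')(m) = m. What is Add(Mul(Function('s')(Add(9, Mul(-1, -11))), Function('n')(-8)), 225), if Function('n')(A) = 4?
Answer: 305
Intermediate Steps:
Add(Mul(Function('s')(Add(9, Mul(-1, -11))), Function('n')(-8)), 225) = Add(Mul(Add(9, Mul(-1, -11)), 4), 225) = Add(Mul(Add(9, 11), 4), 225) = Add(Mul(20, 4), 225) = Add(80, 225) = 305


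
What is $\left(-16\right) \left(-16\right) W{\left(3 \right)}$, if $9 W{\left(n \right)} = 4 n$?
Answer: $\frac{1024}{3} \approx 341.33$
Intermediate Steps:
$W{\left(n \right)} = \frac{4 n}{9}$
$\left(-16\right) \left(-16\right) W{\left(3 \right)} = \left(-16\right) \left(-16\right) \frac{4}{9} \cdot 3 = 256 \cdot \frac{4}{3} = \frac{1024}{3}$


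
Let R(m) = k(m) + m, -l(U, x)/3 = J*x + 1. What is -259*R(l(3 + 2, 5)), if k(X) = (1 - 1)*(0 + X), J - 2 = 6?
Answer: 31857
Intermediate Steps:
J = 8 (J = 2 + 6 = 8)
k(X) = 0 (k(X) = 0*X = 0)
l(U, x) = -3 - 24*x (l(U, x) = -3*(8*x + 1) = -3*(1 + 8*x) = -3 - 24*x)
R(m) = m (R(m) = 0 + m = m)
-259*R(l(3 + 2, 5)) = -259*(-3 - 24*5) = -259*(-3 - 120) = -259*(-123) = 31857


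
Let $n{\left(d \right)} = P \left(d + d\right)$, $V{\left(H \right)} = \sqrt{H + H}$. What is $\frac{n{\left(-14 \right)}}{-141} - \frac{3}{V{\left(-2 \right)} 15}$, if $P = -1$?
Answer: $- \frac{28}{141} + \frac{i}{10} \approx -0.19858 + 0.1 i$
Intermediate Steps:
$V{\left(H \right)} = \sqrt{2} \sqrt{H}$ ($V{\left(H \right)} = \sqrt{2 H} = \sqrt{2} \sqrt{H}$)
$n{\left(d \right)} = - 2 d$ ($n{\left(d \right)} = - (d + d) = - 2 d$)
$\frac{n{\left(-14 \right)}}{-141} - \frac{3}{V{\left(-2 \right)} 15} = \frac{\left(-2\right) \left(-14\right)}{-141} - \frac{3}{\sqrt{2} \sqrt{-2} \cdot 15} = 28 \left(- \frac{1}{141}\right) - \frac{3}{\sqrt{2} i \sqrt{2} \cdot 15} = - \frac{28}{141} - \frac{3}{2 i 15} = - \frac{28}{141} - \frac{3}{30 i} = - \frac{28}{141} - 3 \left(- \frac{i}{30}\right) = - \frac{28}{141} + \frac{i}{10}$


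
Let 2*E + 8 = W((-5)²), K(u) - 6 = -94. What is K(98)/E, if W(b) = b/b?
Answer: 176/7 ≈ 25.143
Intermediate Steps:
K(u) = -88 (K(u) = 6 - 94 = -88)
W(b) = 1
E = -7/2 (E = -4 + (½)*1 = -4 + ½ = -7/2 ≈ -3.5000)
K(98)/E = -88/(-7/2) = -88*(-2/7) = 176/7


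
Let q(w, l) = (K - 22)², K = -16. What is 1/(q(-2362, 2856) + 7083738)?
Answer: 1/7085182 ≈ 1.4114e-7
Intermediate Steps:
q(w, l) = 1444 (q(w, l) = (-16 - 22)² = (-38)² = 1444)
1/(q(-2362, 2856) + 7083738) = 1/(1444 + 7083738) = 1/7085182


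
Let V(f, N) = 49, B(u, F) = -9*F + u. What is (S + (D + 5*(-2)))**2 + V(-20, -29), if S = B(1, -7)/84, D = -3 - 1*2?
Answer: 111010/441 ≈ 251.72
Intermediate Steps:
B(u, F) = u - 9*F
D = -5 (D = -3 - 2 = -5)
S = 16/21 (S = (1 - 9*(-7))/84 = (1 + 63)*(1/84) = 64*(1/84) = 16/21 ≈ 0.76190)
(S + (D + 5*(-2)))**2 + V(-20, -29) = (16/21 + (-5 + 5*(-2)))**2 + 49 = (16/21 + (-5 - 10))**2 + 49 = (16/21 - 15)**2 + 49 = (-299/21)**2 + 49 = 89401/441 + 49 = 111010/441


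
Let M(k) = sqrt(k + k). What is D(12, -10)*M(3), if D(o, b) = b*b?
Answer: 100*sqrt(6) ≈ 244.95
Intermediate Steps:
M(k) = sqrt(2)*sqrt(k) (M(k) = sqrt(2*k) = sqrt(2)*sqrt(k))
D(o, b) = b**2
D(12, -10)*M(3) = (-10)**2*(sqrt(2)*sqrt(3)) = 100*sqrt(6)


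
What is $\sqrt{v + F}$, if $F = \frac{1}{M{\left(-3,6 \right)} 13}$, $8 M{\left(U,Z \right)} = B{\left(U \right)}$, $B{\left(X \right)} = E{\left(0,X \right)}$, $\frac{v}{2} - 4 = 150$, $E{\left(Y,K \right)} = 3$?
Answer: $\frac{2 \sqrt{117195}}{39} \approx 17.556$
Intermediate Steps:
$v = 308$ ($v = 8 + 2 \cdot 150 = 8 + 300 = 308$)
$B{\left(X \right)} = 3$
$M{\left(U,Z \right)} = \frac{3}{8}$ ($M{\left(U,Z \right)} = \frac{1}{8} \cdot 3 = \frac{3}{8}$)
$F = \frac{8}{39}$ ($F = \frac{1}{\frac{3}{8} \cdot 13} = \frac{1}{\frac{39}{8}} = \frac{8}{39} \approx 0.20513$)
$\sqrt{v + F} = \sqrt{308 + \frac{8}{39}} = \sqrt{\frac{12020}{39}} = \frac{2 \sqrt{117195}}{39}$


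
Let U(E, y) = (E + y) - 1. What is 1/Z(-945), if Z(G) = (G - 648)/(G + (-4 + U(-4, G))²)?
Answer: -33673/59 ≈ -570.73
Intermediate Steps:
U(E, y) = -1 + E + y
Z(G) = (-648 + G)/(G + (-9 + G)²) (Z(G) = (G - 648)/(G + (-4 + (-1 - 4 + G))²) = (-648 + G)/(G + (-4 + (-5 + G))²) = (-648 + G)/(G + (-9 + G)²))
1/Z(-945) = 1/((-648 - 945)/(-945 + (-9 - 945)²)) = 1/(-1593/(-945 + (-954)²)) = 1/(-1593/(-945 + 910116)) = 1/(-1593/909171) = 1/((1/909171)*(-1593)) = 1/(-59/33673) = -33673/59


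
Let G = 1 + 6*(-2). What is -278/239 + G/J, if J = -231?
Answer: -5599/5019 ≈ -1.1156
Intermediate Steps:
G = -11 (G = 1 - 12 = -11)
-278/239 + G/J = -278/239 - 11/(-231) = -278*1/239 - 11*(-1/231) = -278/239 + 1/21 = -5599/5019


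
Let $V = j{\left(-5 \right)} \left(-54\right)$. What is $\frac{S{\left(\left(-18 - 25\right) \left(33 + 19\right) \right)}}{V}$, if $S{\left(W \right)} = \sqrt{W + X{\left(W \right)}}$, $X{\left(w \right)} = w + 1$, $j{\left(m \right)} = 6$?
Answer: $- \frac{i \sqrt{4471}}{324} \approx - 0.20638 i$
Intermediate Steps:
$X{\left(w \right)} = 1 + w$
$V = -324$ ($V = 6 \left(-54\right) = -324$)
$S{\left(W \right)} = \sqrt{1 + 2 W}$ ($S{\left(W \right)} = \sqrt{W + \left(1 + W\right)} = \sqrt{1 + 2 W}$)
$\frac{S{\left(\left(-18 - 25\right) \left(33 + 19\right) \right)}}{V} = \frac{\sqrt{1 + 2 \left(-18 - 25\right) \left(33 + 19\right)}}{-324} = \sqrt{1 + 2 \left(\left(-43\right) 52\right)} \left(- \frac{1}{324}\right) = \sqrt{1 + 2 \left(-2236\right)} \left(- \frac{1}{324}\right) = \sqrt{1 - 4472} \left(- \frac{1}{324}\right) = \sqrt{-4471} \left(- \frac{1}{324}\right) = i \sqrt{4471} \left(- \frac{1}{324}\right) = - \frac{i \sqrt{4471}}{324}$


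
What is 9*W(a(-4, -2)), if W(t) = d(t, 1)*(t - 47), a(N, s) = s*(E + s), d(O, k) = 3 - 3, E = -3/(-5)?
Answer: 0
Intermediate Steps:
E = 3/5 (E = -3*(-1/5) = 3/5 ≈ 0.60000)
d(O, k) = 0
a(N, s) = s*(3/5 + s)
W(t) = 0 (W(t) = 0*(t - 47) = 0*(-47 + t) = 0)
9*W(a(-4, -2)) = 9*0 = 0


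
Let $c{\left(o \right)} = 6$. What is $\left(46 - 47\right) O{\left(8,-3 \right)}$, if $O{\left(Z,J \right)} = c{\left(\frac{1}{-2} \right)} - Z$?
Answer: $2$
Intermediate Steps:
$O{\left(Z,J \right)} = 6 - Z$
$\left(46 - 47\right) O{\left(8,-3 \right)} = \left(46 - 47\right) \left(6 - 8\right) = - (6 - 8) = \left(-1\right) \left(-2\right) = 2$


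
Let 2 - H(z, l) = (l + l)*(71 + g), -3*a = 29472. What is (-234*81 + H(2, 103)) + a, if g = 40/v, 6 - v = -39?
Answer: -392266/9 ≈ -43585.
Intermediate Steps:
v = 45 (v = 6 - 1*(-39) = 6 + 39 = 45)
a = -9824 (a = -1/3*29472 = -9824)
g = 8/9 (g = 40/45 = 40*(1/45) = 8/9 ≈ 0.88889)
H(z, l) = 2 - 1294*l/9 (H(z, l) = 2 - (l + l)*(71 + 8/9) = 2 - 2*l*647/9 = 2 - 1294*l/9)
(-234*81 + H(2, 103)) + a = (-234*81 + (2 - 1294/9*103)) - 9824 = (-18954 + (2 - 133282/9)) - 9824 = (-18954 - 133264/9) - 9824 = -303850/9 - 9824 = -392266/9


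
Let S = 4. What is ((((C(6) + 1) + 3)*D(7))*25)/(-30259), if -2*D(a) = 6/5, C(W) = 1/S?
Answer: 255/121036 ≈ 0.0021068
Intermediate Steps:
C(W) = ¼ (C(W) = 1/4 = ¼)
D(a) = -⅗ (D(a) = -3/5 = -½*6/5 = -⅗)
((((C(6) + 1) + 3)*D(7))*25)/(-30259) = ((((¼ + 1) + 3)*(-⅗))*25)/(-30259) = (((5/4 + 3)*(-⅗))*25)*(-1/30259) = (((17/4)*(-⅗))*25)*(-1/30259) = -51/20*25*(-1/30259) = -255/4*(-1/30259) = 255/121036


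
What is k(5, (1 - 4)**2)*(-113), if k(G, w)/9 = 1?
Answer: -1017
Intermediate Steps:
k(G, w) = 9 (k(G, w) = 9*1 = 9)
k(5, (1 - 4)**2)*(-113) = 9*(-113) = -1017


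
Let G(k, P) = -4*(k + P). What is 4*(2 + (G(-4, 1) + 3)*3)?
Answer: 188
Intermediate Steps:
G(k, P) = -4*P - 4*k (G(k, P) = -4*(P + k) = -4*P - 4*k)
4*(2 + (G(-4, 1) + 3)*3) = 4*(2 + ((-4*1 - 4*(-4)) + 3)*3) = 4*(2 + ((-4 + 16) + 3)*3) = 4*(2 + (12 + 3)*3) = 4*(2 + 15*3) = 4*(2 + 45) = 4*47 = 188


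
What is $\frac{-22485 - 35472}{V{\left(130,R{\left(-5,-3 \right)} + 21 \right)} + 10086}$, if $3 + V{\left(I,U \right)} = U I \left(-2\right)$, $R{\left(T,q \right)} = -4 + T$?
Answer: $- \frac{19319}{2321} \approx -8.3236$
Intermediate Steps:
$V{\left(I,U \right)} = -3 - 2 I U$ ($V{\left(I,U \right)} = -3 + U I \left(-2\right) = -3 + I U \left(-2\right) = -3 - 2 I U$)
$\frac{-22485 - 35472}{V{\left(130,R{\left(-5,-3 \right)} + 21 \right)} + 10086} = \frac{-22485 - 35472}{\left(-3 - 260 \left(\left(-4 - 5\right) + 21\right)\right) + 10086} = - \frac{57957}{\left(-3 - 260 \left(-9 + 21\right)\right) + 10086} = - \frac{57957}{\left(-3 - 260 \cdot 12\right) + 10086} = - \frac{57957}{\left(-3 - 3120\right) + 10086} = - \frac{57957}{-3123 + 10086} = - \frac{57957}{6963} = \left(-57957\right) \frac{1}{6963} = - \frac{19319}{2321}$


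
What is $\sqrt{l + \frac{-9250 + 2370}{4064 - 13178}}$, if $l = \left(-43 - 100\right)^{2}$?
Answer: $\frac{\sqrt{8666626569}}{651} \approx 143.0$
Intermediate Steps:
$l = 20449$ ($l = \left(-43 - 100\right)^{2} = \left(-143\right)^{2} = 20449$)
$\sqrt{l + \frac{-9250 + 2370}{4064 - 13178}} = \sqrt{20449 + \frac{-9250 + 2370}{4064 - 13178}} = \sqrt{20449 - \frac{6880}{-9114}} = \sqrt{20449 - - \frac{3440}{4557}} = \sqrt{20449 + \frac{3440}{4557}} = \sqrt{\frac{93189533}{4557}} = \frac{\sqrt{8666626569}}{651}$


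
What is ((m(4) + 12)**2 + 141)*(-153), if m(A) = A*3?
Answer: -109701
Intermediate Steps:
m(A) = 3*A
((m(4) + 12)**2 + 141)*(-153) = ((3*4 + 12)**2 + 141)*(-153) = ((12 + 12)**2 + 141)*(-153) = (24**2 + 141)*(-153) = (576 + 141)*(-153) = 717*(-153) = -109701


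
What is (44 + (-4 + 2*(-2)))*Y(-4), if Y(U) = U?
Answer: -144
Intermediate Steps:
(44 + (-4 + 2*(-2)))*Y(-4) = (44 + (-4 + 2*(-2)))*(-4) = (44 + (-4 - 4))*(-4) = (44 - 8)*(-4) = 36*(-4) = -144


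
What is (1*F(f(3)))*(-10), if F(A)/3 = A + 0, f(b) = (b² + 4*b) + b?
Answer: -720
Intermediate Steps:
f(b) = b² + 5*b
F(A) = 3*A (F(A) = 3*(A + 0) = 3*A)
(1*F(f(3)))*(-10) = (1*(3*(3*(5 + 3))))*(-10) = (1*(3*(3*8)))*(-10) = (1*(3*24))*(-10) = (1*72)*(-10) = 72*(-10) = -720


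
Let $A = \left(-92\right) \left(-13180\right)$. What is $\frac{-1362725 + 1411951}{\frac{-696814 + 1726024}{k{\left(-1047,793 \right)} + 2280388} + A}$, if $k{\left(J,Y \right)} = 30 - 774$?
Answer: $\frac{56108877772}{1382103078925} \approx 0.040597$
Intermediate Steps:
$k{\left(J,Y \right)} = -744$
$A = 1212560$
$\frac{-1362725 + 1411951}{\frac{-696814 + 1726024}{k{\left(-1047,793 \right)} + 2280388} + A} = \frac{-1362725 + 1411951}{\frac{-696814 + 1726024}{-744 + 2280388} + 1212560} = \frac{49226}{\frac{1029210}{2279644} + 1212560} = \frac{49226}{1029210 \cdot \frac{1}{2279644} + 1212560} = \frac{49226}{\frac{514605}{1139822} + 1212560} = \frac{49226}{\frac{1382103078925}{1139822}} = 49226 \cdot \frac{1139822}{1382103078925} = \frac{56108877772}{1382103078925}$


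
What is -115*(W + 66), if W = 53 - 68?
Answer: -5865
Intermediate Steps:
W = -15
-115*(W + 66) = -115*(-15 + 66) = -115*51 = -5865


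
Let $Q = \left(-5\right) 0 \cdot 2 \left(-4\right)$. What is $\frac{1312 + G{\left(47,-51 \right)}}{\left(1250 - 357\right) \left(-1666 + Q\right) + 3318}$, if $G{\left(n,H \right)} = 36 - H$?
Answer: $- \frac{1399}{1484420} \approx -0.00094246$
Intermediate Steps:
$Q = 0$ ($Q = 0 \left(-8\right) = 0$)
$\frac{1312 + G{\left(47,-51 \right)}}{\left(1250 - 357\right) \left(-1666 + Q\right) + 3318} = \frac{1312 + \left(36 - -51\right)}{\left(1250 - 357\right) \left(-1666 + 0\right) + 3318} = \frac{1312 + \left(36 + 51\right)}{893 \left(-1666\right) + 3318} = \frac{1312 + 87}{-1487738 + 3318} = \frac{1399}{-1484420} = 1399 \left(- \frac{1}{1484420}\right) = - \frac{1399}{1484420}$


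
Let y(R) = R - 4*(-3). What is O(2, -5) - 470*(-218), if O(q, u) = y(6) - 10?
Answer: 102468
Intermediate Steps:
y(R) = 12 + R (y(R) = R + 12 = 12 + R)
O(q, u) = 8 (O(q, u) = (12 + 6) - 10 = 18 - 10 = 8)
O(2, -5) - 470*(-218) = 8 - 470*(-218) = 8 + 102460 = 102468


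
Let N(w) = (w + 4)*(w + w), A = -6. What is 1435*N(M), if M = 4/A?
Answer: -57400/9 ≈ -6377.8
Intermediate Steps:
M = -⅔ (M = 4/(-6) = 4*(-⅙) = -⅔ ≈ -0.66667)
N(w) = 2*w*(4 + w) (N(w) = (4 + w)*(2*w) = 2*w*(4 + w))
1435*N(M) = 1435*(2*(-⅔)*(4 - ⅔)) = 1435*(2*(-⅔)*(10/3)) = 1435*(-40/9) = -57400/9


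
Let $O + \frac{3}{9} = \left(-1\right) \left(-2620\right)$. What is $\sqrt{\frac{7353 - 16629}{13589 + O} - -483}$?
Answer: $\frac{\sqrt{285173619945}}{24313} \approx 21.964$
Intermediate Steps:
$O = \frac{7859}{3}$ ($O = - \frac{1}{3} - -2620 = - \frac{1}{3} + 2620 = \frac{7859}{3} \approx 2619.7$)
$\sqrt{\frac{7353 - 16629}{13589 + O} - -483} = \sqrt{\frac{7353 - 16629}{13589 + \frac{7859}{3}} - -483} = \sqrt{- \frac{9276}{\frac{48626}{3}} + \left(-15 + 498\right)} = \sqrt{\left(-9276\right) \frac{3}{48626} + 483} = \sqrt{- \frac{13914}{24313} + 483} = \sqrt{\frac{11729265}{24313}} = \frac{\sqrt{285173619945}}{24313}$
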